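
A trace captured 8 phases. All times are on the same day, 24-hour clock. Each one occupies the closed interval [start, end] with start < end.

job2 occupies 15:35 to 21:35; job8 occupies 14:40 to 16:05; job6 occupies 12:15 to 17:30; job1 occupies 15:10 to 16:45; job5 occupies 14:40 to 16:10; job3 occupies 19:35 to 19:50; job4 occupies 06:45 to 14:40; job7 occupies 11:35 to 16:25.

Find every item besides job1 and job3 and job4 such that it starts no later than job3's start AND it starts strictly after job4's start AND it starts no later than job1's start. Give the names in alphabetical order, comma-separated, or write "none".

job5, job6, job7, job8

Conditions: its start is no later than job3's start (X.start <= 19:35) AND its start is strictly after job4's start (X.start > 06:45) AND its start is no later than job1's start (X.start <= 15:10).
job2: start 15:35 <= 19:35? ✓; start 15:35 > 06:45? ✓; start 15:35 <= 15:10? ✗ → no.
job5: start 14:40 <= 19:35? ✓; start 14:40 > 06:45? ✓; start 14:40 <= 15:10? ✓ → yes.
job6: start 12:15 <= 19:35? ✓; start 12:15 > 06:45? ✓; start 12:15 <= 15:10? ✓ → yes.
job7: start 11:35 <= 19:35? ✓; start 11:35 > 06:45? ✓; start 11:35 <= 15:10? ✓ → yes.
job8: start 14:40 <= 19:35? ✓; start 14:40 > 06:45? ✓; start 14:40 <= 15:10? ✓ → yes.
Result: job5, job6, job7, job8.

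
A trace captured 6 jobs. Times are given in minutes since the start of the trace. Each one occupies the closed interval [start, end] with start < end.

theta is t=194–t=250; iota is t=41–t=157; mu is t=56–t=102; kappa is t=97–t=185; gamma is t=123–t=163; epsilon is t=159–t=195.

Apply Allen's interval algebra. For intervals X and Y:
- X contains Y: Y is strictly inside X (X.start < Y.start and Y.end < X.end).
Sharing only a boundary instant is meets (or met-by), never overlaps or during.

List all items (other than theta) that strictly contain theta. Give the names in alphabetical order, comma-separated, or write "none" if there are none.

Target theta = [t=194, t=250].
epsilon [t=159, t=195] → overlaps → no.
gamma [t=123, t=163] → before → no.
iota [t=41, t=157] → before → no.
kappa [t=97, t=185] → before → no.
mu [t=56, t=102] → before → no.
Result: none.

none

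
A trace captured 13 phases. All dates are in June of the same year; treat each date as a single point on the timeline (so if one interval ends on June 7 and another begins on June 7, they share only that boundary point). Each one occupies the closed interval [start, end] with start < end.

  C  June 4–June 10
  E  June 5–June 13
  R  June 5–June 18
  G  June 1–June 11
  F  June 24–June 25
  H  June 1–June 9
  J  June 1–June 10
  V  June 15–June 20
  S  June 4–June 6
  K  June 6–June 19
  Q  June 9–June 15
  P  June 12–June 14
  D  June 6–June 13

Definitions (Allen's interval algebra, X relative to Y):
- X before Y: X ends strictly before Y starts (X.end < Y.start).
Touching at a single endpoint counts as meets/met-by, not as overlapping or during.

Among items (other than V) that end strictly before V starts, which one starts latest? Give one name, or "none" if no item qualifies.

Target V = [June 15, June 20].
C [June 4, June 10] → before → candidate.
D [June 6, June 13] → before → candidate.
E [June 5, June 13] → before → candidate.
F [June 24, June 25] → after → excluded.
G [June 1, June 11] → before → candidate.
H [June 1, June 9] → before → candidate.
J [June 1, June 10] → before → candidate.
K [June 6, June 19] → overlaps → excluded.
P [June 12, June 14] → before → candidate.
Q [June 9, June 15] → meets → excluded.
R [June 5, June 18] → overlaps → excluded.
S [June 4, June 6] → before → candidate.
Among candidates, latest start is June 12 → P.

P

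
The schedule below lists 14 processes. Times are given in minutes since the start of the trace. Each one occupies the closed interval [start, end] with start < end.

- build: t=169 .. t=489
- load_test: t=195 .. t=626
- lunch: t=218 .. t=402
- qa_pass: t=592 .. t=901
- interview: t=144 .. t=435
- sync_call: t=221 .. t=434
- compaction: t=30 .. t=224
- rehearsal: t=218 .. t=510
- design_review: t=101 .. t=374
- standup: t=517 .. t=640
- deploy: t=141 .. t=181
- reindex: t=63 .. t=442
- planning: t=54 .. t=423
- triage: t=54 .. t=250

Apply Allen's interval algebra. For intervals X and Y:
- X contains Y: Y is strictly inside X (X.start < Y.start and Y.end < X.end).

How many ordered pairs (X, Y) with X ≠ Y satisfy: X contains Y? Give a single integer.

Checking all 182 ordered pairs for relation 'contains'; matching pairs in alphabetical order:
(build, lunch): build contains lunch ✓
(build, sync_call): build contains sync_call ✓
(compaction, deploy): compaction contains deploy ✓
(design_review, deploy): design_review contains deploy ✓
(interview, lunch): interview contains lunch ✓
(interview, sync_call): interview contains sync_call ✓
(load_test, lunch): load_test contains lunch ✓
(load_test, rehearsal): load_test contains rehearsal ✓
(load_test, sync_call): load_test contains sync_call ✓
(planning, deploy): planning contains deploy ✓
(planning, design_review): planning contains design_review ✓
(planning, lunch): planning contains lunch ✓
(rehearsal, sync_call): rehearsal contains sync_call ✓
(reindex, deploy): reindex contains deploy ✓
(reindex, design_review): reindex contains design_review ✓
(reindex, interview): reindex contains interview ✓
(reindex, lunch): reindex contains lunch ✓
(reindex, sync_call): reindex contains sync_call ✓
(triage, deploy): triage contains deploy ✓
Count: 19.

19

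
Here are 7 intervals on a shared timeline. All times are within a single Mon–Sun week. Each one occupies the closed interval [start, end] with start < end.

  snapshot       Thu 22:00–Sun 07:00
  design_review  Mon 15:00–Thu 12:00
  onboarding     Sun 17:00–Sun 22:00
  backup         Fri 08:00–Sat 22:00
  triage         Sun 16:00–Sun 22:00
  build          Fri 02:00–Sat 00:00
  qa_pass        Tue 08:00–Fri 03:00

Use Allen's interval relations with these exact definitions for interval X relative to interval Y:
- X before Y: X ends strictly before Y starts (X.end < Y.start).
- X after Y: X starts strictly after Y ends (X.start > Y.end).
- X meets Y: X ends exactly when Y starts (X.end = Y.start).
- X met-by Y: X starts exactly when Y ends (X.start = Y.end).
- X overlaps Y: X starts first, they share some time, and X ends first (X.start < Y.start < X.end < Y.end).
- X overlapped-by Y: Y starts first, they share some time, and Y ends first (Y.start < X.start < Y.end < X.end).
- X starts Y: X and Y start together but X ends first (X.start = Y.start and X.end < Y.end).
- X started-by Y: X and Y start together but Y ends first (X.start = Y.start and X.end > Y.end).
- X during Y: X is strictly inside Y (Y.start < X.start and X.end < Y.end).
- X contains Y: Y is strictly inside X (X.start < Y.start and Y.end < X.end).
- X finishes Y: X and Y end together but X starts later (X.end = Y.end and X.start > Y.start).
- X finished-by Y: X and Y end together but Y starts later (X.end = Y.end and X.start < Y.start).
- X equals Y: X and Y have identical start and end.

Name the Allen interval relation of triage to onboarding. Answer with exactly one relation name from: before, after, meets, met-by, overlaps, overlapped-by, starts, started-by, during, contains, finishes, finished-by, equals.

finished-by

triage = [Sun 16:00, Sun 22:00]; onboarding = [Sun 17:00, Sun 22:00].
Compare endpoints: triage.start < onboarding.start, triage.start < onboarding.end, triage.end > onboarding.start, triage.end = onboarding.end.
That pattern is 'finished-by'.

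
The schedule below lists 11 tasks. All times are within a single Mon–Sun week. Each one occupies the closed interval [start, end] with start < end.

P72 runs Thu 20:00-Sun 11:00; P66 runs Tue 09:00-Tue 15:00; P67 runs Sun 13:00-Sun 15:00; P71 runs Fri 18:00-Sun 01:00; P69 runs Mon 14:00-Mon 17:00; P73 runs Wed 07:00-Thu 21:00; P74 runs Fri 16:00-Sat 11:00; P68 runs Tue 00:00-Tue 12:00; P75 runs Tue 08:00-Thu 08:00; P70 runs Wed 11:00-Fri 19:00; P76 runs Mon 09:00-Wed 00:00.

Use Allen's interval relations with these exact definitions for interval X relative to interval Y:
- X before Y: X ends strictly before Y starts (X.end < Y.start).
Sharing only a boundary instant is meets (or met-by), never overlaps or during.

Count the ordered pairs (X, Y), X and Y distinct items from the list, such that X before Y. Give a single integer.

38

Checking all 110 ordered pairs for relation 'before'; matching pairs in alphabetical order:
(P66, P67): P66 before P67 ✓
(P66, P70): P66 before P70 ✓
(P66, P71): P66 before P71 ✓
(P66, P72): P66 before P72 ✓
(P66, P73): P66 before P73 ✓
(P66, P74): P66 before P74 ✓
(P68, P67): P68 before P67 ✓
(P68, P70): P68 before P70 ✓
(P68, P71): P68 before P71 ✓
(P68, P72): P68 before P72 ✓
(P68, P73): P68 before P73 ✓
(P68, P74): P68 before P74 ✓
(P69, P66): P69 before P66 ✓
(P69, P67): P69 before P67 ✓
(P69, P68): P69 before P68 ✓
(P69, P70): P69 before P70 ✓
(P69, P71): P69 before P71 ✓
(P69, P72): P69 before P72 ✓
(P69, P73): P69 before P73 ✓
(P69, P74): P69 before P74 ✓
(P69, P75): P69 before P75 ✓
(P70, P67): P70 before P67 ✓
(P71, P67): P71 before P67 ✓
(P72, P67): P72 before P67 ✓
... plus 14 further pairs not listed.
Count: 38.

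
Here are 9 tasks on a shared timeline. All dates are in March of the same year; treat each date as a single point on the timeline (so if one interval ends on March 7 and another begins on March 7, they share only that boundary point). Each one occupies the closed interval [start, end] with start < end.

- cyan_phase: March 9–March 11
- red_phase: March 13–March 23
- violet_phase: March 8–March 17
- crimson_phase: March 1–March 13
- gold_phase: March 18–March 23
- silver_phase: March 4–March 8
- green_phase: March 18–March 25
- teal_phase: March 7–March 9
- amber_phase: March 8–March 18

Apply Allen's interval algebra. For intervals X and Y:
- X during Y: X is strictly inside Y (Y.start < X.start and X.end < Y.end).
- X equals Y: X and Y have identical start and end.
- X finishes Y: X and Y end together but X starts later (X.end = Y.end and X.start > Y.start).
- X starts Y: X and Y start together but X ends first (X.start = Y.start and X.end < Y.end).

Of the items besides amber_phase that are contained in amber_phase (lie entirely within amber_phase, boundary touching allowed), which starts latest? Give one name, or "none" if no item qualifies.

cyan_phase

Target amber_phase = [March 8, March 18].
crimson_phase [March 1, March 13] → overlaps → excluded.
cyan_phase [March 9, March 11] → during → candidate.
gold_phase [March 18, March 23] → met-by → excluded.
green_phase [March 18, March 25] → met-by → excluded.
red_phase [March 13, March 23] → overlapped-by → excluded.
silver_phase [March 4, March 8] → meets → excluded.
teal_phase [March 7, March 9] → overlaps → excluded.
violet_phase [March 8, March 17] → starts → candidate.
Among candidates, latest start is March 9 → cyan_phase.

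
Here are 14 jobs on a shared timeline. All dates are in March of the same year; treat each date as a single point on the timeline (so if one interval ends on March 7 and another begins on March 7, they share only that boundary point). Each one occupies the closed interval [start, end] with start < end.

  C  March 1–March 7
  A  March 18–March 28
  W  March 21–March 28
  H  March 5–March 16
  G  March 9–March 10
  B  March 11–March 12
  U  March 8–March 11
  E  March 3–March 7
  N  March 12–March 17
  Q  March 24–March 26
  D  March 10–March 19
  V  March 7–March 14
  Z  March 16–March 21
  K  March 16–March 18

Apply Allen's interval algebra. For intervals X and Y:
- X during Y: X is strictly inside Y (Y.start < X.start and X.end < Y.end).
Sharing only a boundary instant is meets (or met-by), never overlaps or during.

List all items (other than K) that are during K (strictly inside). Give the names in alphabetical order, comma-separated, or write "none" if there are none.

Target K = [March 16, March 18].
A [March 18, March 28] → met-by → no.
B [March 11, March 12] → before → no.
C [March 1, March 7] → before → no.
D [March 10, March 19] → contains → no.
E [March 3, March 7] → before → no.
G [March 9, March 10] → before → no.
H [March 5, March 16] → meets → no.
N [March 12, March 17] → overlaps → no.
Q [March 24, March 26] → after → no.
U [March 8, March 11] → before → no.
V [March 7, March 14] → before → no.
W [March 21, March 28] → after → no.
Z [March 16, March 21] → started-by → no.
Result: none.

none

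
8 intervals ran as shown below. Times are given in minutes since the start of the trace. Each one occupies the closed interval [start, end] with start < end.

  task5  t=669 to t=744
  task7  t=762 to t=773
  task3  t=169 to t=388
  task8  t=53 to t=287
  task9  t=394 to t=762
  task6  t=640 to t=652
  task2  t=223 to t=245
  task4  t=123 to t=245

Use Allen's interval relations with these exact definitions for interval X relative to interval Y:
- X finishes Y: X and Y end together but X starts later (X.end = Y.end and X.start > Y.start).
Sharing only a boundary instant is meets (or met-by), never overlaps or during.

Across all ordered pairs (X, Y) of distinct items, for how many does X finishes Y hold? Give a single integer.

1

Checking all 56 ordered pairs for relation 'finishes'; matching pairs in alphabetical order:
(task2, task4): task2 finishes task4 ✓
Count: 1.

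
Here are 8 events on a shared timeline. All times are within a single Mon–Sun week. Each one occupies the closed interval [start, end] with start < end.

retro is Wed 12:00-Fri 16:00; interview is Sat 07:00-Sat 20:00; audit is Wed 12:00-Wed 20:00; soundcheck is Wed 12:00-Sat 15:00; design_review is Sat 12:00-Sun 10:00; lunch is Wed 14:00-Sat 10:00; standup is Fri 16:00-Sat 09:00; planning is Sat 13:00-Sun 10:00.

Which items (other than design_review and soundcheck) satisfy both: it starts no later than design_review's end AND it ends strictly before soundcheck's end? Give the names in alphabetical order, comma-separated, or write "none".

audit, lunch, retro, standup

Conditions: its start is no later than design_review's end (X.start <= Sun 10:00) AND its end is strictly before soundcheck's end (X.end < Sat 15:00).
audit: start Wed 12:00 <= Sun 10:00? ✓; end Wed 20:00 < Sat 15:00? ✓ → yes.
interview: start Sat 07:00 <= Sun 10:00? ✓; end Sat 20:00 < Sat 15:00? ✗ → no.
lunch: start Wed 14:00 <= Sun 10:00? ✓; end Sat 10:00 < Sat 15:00? ✓ → yes.
planning: start Sat 13:00 <= Sun 10:00? ✓; end Sun 10:00 < Sat 15:00? ✗ → no.
retro: start Wed 12:00 <= Sun 10:00? ✓; end Fri 16:00 < Sat 15:00? ✓ → yes.
standup: start Fri 16:00 <= Sun 10:00? ✓; end Sat 09:00 < Sat 15:00? ✓ → yes.
Result: audit, lunch, retro, standup.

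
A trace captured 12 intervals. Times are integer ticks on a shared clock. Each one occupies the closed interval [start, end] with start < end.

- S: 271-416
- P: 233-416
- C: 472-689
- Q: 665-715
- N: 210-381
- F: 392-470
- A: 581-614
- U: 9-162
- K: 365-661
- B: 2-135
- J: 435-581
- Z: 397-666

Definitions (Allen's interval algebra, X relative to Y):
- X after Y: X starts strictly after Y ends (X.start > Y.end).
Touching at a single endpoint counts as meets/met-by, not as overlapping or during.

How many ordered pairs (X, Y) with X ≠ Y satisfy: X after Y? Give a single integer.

40

Checking all 132 ordered pairs for relation 'after'; matching pairs in alphabetical order:
(A, B): A after B ✓
(A, F): A after F ✓
(A, N): A after N ✓
(A, P): A after P ✓
(A, S): A after S ✓
(A, U): A after U ✓
(C, B): C after B ✓
(C, F): C after F ✓
(C, N): C after N ✓
(C, P): C after P ✓
(C, S): C after S ✓
(C, U): C after U ✓
(F, B): F after B ✓
(F, N): F after N ✓
(F, U): F after U ✓
(J, B): J after B ✓
(J, N): J after N ✓
(J, P): J after P ✓
(J, S): J after S ✓
(J, U): J after U ✓
(K, B): K after B ✓
(K, U): K after U ✓
(N, B): N after B ✓
(N, U): N after U ✓
... plus 16 further pairs not listed.
Count: 40.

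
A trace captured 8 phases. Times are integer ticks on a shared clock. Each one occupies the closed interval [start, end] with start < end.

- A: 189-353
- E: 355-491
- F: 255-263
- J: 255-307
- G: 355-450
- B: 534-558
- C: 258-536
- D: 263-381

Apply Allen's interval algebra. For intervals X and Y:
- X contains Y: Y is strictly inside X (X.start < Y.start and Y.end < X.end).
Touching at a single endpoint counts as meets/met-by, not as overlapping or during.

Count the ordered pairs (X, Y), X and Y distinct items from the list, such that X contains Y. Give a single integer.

5

Checking all 56 ordered pairs for relation 'contains'; matching pairs in alphabetical order:
(A, F): A contains F ✓
(A, J): A contains J ✓
(C, D): C contains D ✓
(C, E): C contains E ✓
(C, G): C contains G ✓
Count: 5.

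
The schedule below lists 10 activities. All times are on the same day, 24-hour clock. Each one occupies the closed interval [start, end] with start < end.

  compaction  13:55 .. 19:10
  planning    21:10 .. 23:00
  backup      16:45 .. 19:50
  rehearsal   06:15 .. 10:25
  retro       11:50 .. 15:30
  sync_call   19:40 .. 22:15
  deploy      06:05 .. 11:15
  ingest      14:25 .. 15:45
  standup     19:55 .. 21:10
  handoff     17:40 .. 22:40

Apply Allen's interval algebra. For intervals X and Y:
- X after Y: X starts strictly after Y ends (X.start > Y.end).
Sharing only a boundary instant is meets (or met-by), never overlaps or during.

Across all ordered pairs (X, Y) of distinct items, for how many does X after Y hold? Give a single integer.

Checking all 90 ordered pairs for relation 'after'; matching pairs in alphabetical order:
(backup, deploy): backup after deploy ✓
(backup, ingest): backup after ingest ✓
(backup, rehearsal): backup after rehearsal ✓
(backup, retro): backup after retro ✓
(compaction, deploy): compaction after deploy ✓
(compaction, rehearsal): compaction after rehearsal ✓
(handoff, deploy): handoff after deploy ✓
(handoff, ingest): handoff after ingest ✓
(handoff, rehearsal): handoff after rehearsal ✓
(handoff, retro): handoff after retro ✓
(ingest, deploy): ingest after deploy ✓
(ingest, rehearsal): ingest after rehearsal ✓
(planning, backup): planning after backup ✓
(planning, compaction): planning after compaction ✓
(planning, deploy): planning after deploy ✓
(planning, ingest): planning after ingest ✓
(planning, rehearsal): planning after rehearsal ✓
(planning, retro): planning after retro ✓
(retro, deploy): retro after deploy ✓
(retro, rehearsal): retro after rehearsal ✓
(standup, backup): standup after backup ✓
(standup, compaction): standup after compaction ✓
(standup, deploy): standup after deploy ✓
(standup, ingest): standup after ingest ✓
... plus 7 further pairs not listed.
Count: 31.

31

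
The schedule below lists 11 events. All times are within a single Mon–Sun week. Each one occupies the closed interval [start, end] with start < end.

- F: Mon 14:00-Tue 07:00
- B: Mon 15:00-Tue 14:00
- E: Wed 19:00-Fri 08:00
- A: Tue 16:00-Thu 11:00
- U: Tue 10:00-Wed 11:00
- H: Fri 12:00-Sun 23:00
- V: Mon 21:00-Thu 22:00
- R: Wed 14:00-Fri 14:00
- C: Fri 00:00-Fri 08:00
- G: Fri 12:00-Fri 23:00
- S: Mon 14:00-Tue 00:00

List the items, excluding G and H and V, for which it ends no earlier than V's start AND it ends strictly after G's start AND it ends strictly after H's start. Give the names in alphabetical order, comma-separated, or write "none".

Conditions: its end is no earlier than V's start (X.end >= Mon 21:00) AND its end is strictly after G's start (X.end > Fri 12:00) AND its end is strictly after H's start (X.end > Fri 12:00).
A: end Thu 11:00 >= Mon 21:00? ✓; end Thu 11:00 > Fri 12:00? ✗; end Thu 11:00 > Fri 12:00? ✗ → no.
B: end Tue 14:00 >= Mon 21:00? ✓; end Tue 14:00 > Fri 12:00? ✗; end Tue 14:00 > Fri 12:00? ✗ → no.
C: end Fri 08:00 >= Mon 21:00? ✓; end Fri 08:00 > Fri 12:00? ✗; end Fri 08:00 > Fri 12:00? ✗ → no.
E: end Fri 08:00 >= Mon 21:00? ✓; end Fri 08:00 > Fri 12:00? ✗; end Fri 08:00 > Fri 12:00? ✗ → no.
F: end Tue 07:00 >= Mon 21:00? ✓; end Tue 07:00 > Fri 12:00? ✗; end Tue 07:00 > Fri 12:00? ✗ → no.
R: end Fri 14:00 >= Mon 21:00? ✓; end Fri 14:00 > Fri 12:00? ✓; end Fri 14:00 > Fri 12:00? ✓ → yes.
S: end Tue 00:00 >= Mon 21:00? ✓; end Tue 00:00 > Fri 12:00? ✗; end Tue 00:00 > Fri 12:00? ✗ → no.
U: end Wed 11:00 >= Mon 21:00? ✓; end Wed 11:00 > Fri 12:00? ✗; end Wed 11:00 > Fri 12:00? ✗ → no.
Result: R.

R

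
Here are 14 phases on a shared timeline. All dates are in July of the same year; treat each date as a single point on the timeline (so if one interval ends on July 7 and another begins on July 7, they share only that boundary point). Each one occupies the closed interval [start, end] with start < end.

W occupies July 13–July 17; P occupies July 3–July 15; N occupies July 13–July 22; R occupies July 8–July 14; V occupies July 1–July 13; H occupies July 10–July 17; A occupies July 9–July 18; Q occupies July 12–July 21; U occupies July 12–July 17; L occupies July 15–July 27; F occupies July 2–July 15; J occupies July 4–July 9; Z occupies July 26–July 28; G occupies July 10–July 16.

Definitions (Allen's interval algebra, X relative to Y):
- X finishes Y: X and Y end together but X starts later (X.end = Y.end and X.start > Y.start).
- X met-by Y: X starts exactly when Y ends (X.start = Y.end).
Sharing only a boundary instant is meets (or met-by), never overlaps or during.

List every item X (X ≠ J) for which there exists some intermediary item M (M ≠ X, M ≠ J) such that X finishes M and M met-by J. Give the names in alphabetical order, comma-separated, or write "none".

Target J = [July 4, July 9].
Intermediaries M with M met-by J: A.
Via A — items with X finishes A: none.
Union: none.

none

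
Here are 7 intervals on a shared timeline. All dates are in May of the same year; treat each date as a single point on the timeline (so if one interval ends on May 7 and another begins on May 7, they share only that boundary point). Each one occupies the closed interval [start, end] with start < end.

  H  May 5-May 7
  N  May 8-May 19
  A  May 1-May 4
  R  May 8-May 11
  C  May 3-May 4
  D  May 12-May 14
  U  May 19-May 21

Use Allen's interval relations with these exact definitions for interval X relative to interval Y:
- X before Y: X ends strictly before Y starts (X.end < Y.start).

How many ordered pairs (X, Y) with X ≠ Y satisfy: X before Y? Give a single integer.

Checking all 42 ordered pairs for relation 'before'; matching pairs in alphabetical order:
(A, D): A before D ✓
(A, H): A before H ✓
(A, N): A before N ✓
(A, R): A before R ✓
(A, U): A before U ✓
(C, D): C before D ✓
(C, H): C before H ✓
(C, N): C before N ✓
(C, R): C before R ✓
(C, U): C before U ✓
(D, U): D before U ✓
(H, D): H before D ✓
(H, N): H before N ✓
(H, R): H before R ✓
(H, U): H before U ✓
(R, D): R before D ✓
(R, U): R before U ✓
Count: 17.

17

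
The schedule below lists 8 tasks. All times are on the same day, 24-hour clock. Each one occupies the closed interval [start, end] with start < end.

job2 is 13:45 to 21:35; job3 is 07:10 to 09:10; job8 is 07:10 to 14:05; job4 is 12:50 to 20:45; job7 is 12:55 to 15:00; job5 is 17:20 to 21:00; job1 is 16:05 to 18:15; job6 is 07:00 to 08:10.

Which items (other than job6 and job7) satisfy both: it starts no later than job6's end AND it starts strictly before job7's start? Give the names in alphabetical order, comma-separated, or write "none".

job3, job8

Conditions: its start is no later than job6's end (X.start <= 08:10) AND its start is strictly before job7's start (X.start < 12:55).
job1: start 16:05 <= 08:10? ✗; start 16:05 < 12:55? ✗ → no.
job2: start 13:45 <= 08:10? ✗; start 13:45 < 12:55? ✗ → no.
job3: start 07:10 <= 08:10? ✓; start 07:10 < 12:55? ✓ → yes.
job4: start 12:50 <= 08:10? ✗; start 12:50 < 12:55? ✓ → no.
job5: start 17:20 <= 08:10? ✗; start 17:20 < 12:55? ✗ → no.
job8: start 07:10 <= 08:10? ✓; start 07:10 < 12:55? ✓ → yes.
Result: job3, job8.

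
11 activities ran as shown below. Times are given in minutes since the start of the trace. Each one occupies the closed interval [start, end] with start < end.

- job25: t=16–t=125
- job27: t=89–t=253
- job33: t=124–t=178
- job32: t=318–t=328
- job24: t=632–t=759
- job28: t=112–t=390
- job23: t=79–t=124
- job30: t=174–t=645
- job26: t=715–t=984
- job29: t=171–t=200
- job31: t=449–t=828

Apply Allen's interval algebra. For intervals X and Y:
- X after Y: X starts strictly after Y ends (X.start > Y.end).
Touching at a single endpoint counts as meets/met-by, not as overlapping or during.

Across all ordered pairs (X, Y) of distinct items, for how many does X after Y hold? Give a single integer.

31

Checking all 110 ordered pairs for relation 'after'; matching pairs in alphabetical order:
(job24, job23): job24 after job23 ✓
(job24, job25): job24 after job25 ✓
(job24, job27): job24 after job27 ✓
(job24, job28): job24 after job28 ✓
(job24, job29): job24 after job29 ✓
(job24, job32): job24 after job32 ✓
(job24, job33): job24 after job33 ✓
(job26, job23): job26 after job23 ✓
(job26, job25): job26 after job25 ✓
(job26, job27): job26 after job27 ✓
(job26, job28): job26 after job28 ✓
(job26, job29): job26 after job29 ✓
(job26, job30): job26 after job30 ✓
(job26, job32): job26 after job32 ✓
(job26, job33): job26 after job33 ✓
(job29, job23): job29 after job23 ✓
(job29, job25): job29 after job25 ✓
(job30, job23): job30 after job23 ✓
(job30, job25): job30 after job25 ✓
(job31, job23): job31 after job23 ✓
(job31, job25): job31 after job25 ✓
(job31, job27): job31 after job27 ✓
(job31, job28): job31 after job28 ✓
(job31, job29): job31 after job29 ✓
... plus 7 further pairs not listed.
Count: 31.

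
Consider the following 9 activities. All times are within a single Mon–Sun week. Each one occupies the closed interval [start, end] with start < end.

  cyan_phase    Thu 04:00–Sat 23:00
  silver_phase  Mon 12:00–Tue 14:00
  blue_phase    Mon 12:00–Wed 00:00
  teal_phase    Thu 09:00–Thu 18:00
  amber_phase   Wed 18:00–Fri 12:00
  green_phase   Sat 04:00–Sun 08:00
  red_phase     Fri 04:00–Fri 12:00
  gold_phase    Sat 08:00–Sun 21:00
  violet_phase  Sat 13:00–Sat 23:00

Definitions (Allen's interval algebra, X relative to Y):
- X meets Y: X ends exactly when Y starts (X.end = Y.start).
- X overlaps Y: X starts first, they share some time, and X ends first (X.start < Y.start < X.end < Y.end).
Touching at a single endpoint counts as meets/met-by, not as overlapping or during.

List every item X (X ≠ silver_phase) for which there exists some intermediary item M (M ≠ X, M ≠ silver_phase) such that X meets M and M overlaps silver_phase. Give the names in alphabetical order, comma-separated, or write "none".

none

Target silver_phase = [Mon 12:00, Tue 14:00].
Intermediaries M with M overlaps silver_phase: none.
Union: none.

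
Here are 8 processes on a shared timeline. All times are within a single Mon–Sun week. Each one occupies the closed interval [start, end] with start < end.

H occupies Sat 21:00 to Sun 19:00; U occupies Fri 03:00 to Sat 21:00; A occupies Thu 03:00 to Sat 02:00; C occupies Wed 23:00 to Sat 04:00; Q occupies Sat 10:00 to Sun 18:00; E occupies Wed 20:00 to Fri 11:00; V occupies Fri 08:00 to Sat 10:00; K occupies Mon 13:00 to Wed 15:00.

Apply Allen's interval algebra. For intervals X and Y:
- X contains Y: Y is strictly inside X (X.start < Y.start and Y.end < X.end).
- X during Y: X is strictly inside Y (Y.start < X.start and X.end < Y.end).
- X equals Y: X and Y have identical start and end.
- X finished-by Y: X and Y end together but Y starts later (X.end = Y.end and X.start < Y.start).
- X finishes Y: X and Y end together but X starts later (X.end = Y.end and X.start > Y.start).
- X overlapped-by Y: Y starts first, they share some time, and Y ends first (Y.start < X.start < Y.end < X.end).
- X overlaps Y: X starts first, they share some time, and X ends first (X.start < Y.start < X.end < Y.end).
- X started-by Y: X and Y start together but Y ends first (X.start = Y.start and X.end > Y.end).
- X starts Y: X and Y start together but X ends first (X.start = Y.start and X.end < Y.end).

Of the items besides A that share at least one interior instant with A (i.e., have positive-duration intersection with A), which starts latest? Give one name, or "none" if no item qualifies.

V

Target A = [Thu 03:00, Sat 02:00].
C [Wed 23:00, Sat 04:00] → contains → candidate.
E [Wed 20:00, Fri 11:00] → overlaps → candidate.
H [Sat 21:00, Sun 19:00] → after → excluded.
K [Mon 13:00, Wed 15:00] → before → excluded.
Q [Sat 10:00, Sun 18:00] → after → excluded.
U [Fri 03:00, Sat 21:00] → overlapped-by → candidate.
V [Fri 08:00, Sat 10:00] → overlapped-by → candidate.
Among candidates, latest start is Fri 08:00 → V.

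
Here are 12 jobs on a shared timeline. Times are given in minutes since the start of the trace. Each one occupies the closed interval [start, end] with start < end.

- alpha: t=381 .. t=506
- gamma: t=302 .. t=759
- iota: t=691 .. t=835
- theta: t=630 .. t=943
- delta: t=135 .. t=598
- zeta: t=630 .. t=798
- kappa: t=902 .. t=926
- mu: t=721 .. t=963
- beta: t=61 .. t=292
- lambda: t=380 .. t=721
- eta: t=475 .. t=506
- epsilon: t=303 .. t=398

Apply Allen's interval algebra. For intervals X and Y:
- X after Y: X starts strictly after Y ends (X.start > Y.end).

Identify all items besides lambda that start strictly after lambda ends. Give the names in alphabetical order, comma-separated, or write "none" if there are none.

Target lambda = [t=380, t=721].
alpha [t=381, t=506] → during → no.
beta [t=61, t=292] → before → no.
delta [t=135, t=598] → overlaps → no.
epsilon [t=303, t=398] → overlaps → no.
eta [t=475, t=506] → during → no.
gamma [t=302, t=759] → contains → no.
iota [t=691, t=835] → overlapped-by → no.
kappa [t=902, t=926] → after → yes.
mu [t=721, t=963] → met-by → no.
theta [t=630, t=943] → overlapped-by → no.
zeta [t=630, t=798] → overlapped-by → no.
Result: kappa.

kappa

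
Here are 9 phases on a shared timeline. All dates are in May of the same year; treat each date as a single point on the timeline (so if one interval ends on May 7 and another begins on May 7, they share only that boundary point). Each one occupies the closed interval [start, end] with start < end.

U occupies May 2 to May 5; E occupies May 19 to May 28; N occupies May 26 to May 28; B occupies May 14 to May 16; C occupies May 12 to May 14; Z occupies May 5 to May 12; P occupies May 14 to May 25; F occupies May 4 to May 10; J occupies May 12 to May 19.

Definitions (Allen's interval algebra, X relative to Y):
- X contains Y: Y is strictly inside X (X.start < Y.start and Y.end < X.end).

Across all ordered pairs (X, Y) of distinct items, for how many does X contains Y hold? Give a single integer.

Checking all 72 ordered pairs for relation 'contains'; matching pairs in alphabetical order:
(J, B): J contains B ✓
Count: 1.

1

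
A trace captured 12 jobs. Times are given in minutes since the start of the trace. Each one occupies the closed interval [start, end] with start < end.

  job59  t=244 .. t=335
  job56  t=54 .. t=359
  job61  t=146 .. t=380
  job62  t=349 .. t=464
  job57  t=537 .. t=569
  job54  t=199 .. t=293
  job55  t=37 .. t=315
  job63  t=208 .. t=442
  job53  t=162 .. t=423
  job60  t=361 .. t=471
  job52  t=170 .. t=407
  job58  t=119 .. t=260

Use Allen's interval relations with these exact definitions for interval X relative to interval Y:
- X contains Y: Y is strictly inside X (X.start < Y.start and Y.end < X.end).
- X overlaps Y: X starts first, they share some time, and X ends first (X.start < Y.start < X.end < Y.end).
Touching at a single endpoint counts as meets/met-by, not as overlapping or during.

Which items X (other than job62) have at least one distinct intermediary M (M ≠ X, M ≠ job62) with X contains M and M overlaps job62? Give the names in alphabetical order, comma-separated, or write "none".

job53

Target job62 = [t=349, t=464].
Intermediaries M with M overlaps job62: job52, job53, job56, job61, job63.
Via job52 — items with X contains job52: job53.
Via job53 — items with X contains job53: none.
Via job56 — items with X contains job56: none.
Via job61 — items with X contains job61: none.
Via job63 — items with X contains job63: none.
Union: job53.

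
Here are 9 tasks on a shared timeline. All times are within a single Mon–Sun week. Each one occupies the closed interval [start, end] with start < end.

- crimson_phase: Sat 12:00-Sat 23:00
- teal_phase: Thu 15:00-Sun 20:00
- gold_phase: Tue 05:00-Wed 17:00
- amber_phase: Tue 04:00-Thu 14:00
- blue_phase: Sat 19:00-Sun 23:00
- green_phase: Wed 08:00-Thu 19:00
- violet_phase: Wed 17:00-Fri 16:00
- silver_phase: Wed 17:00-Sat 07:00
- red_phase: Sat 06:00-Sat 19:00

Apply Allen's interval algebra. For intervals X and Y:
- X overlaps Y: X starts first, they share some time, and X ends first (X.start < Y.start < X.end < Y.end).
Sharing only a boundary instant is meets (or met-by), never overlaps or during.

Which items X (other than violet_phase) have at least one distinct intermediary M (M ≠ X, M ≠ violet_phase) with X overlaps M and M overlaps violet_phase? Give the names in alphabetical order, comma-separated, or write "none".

Target violet_phase = [Wed 17:00, Fri 16:00].
Intermediaries M with M overlaps violet_phase: amber_phase, green_phase.
Via amber_phase — items with X overlaps amber_phase: none.
Via green_phase — items with X overlaps green_phase: amber_phase, gold_phase.
Union: amber_phase, gold_phase.

amber_phase, gold_phase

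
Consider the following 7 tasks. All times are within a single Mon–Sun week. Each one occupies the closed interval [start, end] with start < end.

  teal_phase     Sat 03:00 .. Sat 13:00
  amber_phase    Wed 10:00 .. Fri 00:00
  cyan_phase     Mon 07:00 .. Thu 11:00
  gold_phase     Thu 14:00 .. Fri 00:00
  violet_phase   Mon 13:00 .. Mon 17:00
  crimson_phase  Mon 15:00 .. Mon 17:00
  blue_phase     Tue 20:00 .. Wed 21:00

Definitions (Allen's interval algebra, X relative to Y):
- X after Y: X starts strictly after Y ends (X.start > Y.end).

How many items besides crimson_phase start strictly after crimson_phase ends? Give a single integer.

Target crimson_phase = [Mon 15:00, Mon 17:00].
amber_phase [Wed 10:00, Fri 00:00] → after → counts.
blue_phase [Tue 20:00, Wed 21:00] → after → counts.
cyan_phase [Mon 07:00, Thu 11:00] → contains → no.
gold_phase [Thu 14:00, Fri 00:00] → after → counts.
teal_phase [Sat 03:00, Sat 13:00] → after → counts.
violet_phase [Mon 13:00, Mon 17:00] → finished-by → no.
Total: 4.

4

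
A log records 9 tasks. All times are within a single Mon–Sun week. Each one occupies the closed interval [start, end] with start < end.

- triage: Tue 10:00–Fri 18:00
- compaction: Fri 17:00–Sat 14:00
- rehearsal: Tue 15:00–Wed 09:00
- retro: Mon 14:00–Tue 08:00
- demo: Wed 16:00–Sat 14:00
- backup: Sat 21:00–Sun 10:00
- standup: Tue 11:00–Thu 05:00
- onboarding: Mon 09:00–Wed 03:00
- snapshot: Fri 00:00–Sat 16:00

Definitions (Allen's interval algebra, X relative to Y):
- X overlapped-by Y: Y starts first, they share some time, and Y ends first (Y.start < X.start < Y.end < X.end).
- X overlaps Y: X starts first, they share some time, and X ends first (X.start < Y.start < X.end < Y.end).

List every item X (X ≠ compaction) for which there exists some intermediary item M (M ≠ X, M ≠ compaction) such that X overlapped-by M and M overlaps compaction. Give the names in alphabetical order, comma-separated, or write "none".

Target compaction = [Fri 17:00, Sat 14:00].
Intermediaries M with M overlaps compaction: triage.
Via triage — items with X overlapped-by triage: demo, snapshot.
Union: demo, snapshot.

demo, snapshot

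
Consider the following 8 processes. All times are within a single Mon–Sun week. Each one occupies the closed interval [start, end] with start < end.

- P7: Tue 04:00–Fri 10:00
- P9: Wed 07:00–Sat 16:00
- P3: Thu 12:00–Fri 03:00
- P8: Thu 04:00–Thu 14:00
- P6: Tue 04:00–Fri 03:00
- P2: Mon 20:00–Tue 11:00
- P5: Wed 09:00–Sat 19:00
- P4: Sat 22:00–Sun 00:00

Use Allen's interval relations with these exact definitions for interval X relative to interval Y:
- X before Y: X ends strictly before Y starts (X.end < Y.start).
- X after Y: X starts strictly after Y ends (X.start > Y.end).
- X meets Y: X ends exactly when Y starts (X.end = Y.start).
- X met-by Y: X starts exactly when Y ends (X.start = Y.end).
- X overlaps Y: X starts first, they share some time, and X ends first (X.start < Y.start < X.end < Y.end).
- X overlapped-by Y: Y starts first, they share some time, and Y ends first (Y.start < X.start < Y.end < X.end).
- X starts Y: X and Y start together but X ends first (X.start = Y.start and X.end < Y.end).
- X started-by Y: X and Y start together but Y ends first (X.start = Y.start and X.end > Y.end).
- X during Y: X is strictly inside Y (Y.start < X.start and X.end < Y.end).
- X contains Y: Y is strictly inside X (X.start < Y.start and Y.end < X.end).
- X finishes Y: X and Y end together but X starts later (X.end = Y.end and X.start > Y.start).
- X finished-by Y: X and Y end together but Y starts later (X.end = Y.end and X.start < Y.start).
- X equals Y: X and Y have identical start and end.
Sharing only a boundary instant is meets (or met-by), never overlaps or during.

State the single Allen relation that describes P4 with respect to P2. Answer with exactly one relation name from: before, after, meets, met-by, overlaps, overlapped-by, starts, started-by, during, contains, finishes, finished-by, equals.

after

P4 = [Sat 22:00, Sun 00:00]; P2 = [Mon 20:00, Tue 11:00].
Compare endpoints: P4.start > P2.start, P4.start > P2.end, P4.end > P2.start, P4.end > P2.end.
That pattern is 'after'.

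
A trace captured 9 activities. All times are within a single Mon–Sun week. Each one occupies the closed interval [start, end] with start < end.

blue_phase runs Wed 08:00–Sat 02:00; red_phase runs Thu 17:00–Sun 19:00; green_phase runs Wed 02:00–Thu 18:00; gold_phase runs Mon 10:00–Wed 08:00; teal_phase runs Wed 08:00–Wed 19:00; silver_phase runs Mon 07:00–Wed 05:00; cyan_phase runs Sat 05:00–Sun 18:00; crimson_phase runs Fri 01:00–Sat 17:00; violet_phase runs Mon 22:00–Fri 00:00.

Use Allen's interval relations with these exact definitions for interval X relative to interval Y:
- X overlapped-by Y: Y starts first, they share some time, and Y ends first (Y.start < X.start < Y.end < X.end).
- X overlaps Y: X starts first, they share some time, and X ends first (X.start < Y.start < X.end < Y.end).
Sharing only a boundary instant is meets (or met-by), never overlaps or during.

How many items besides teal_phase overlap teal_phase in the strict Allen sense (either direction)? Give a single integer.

Target teal_phase = [Wed 08:00, Wed 19:00].
blue_phase [Wed 08:00, Sat 02:00] → started-by → no.
crimson_phase [Fri 01:00, Sat 17:00] → after → no.
cyan_phase [Sat 05:00, Sun 18:00] → after → no.
gold_phase [Mon 10:00, Wed 08:00] → meets → no.
green_phase [Wed 02:00, Thu 18:00] → contains → no.
red_phase [Thu 17:00, Sun 19:00] → after → no.
silver_phase [Mon 07:00, Wed 05:00] → before → no.
violet_phase [Mon 22:00, Fri 00:00] → contains → no.
Total: 0.

0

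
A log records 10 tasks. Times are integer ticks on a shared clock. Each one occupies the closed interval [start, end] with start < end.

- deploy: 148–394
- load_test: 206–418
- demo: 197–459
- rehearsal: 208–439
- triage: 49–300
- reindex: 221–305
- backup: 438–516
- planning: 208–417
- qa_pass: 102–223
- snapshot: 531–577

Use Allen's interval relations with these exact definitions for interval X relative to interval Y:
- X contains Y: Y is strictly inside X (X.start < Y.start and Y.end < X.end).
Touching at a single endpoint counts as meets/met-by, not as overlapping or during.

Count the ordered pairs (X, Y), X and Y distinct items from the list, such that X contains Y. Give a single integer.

Checking all 90 ordered pairs for relation 'contains'; matching pairs in alphabetical order:
(demo, load_test): demo contains load_test ✓
(demo, planning): demo contains planning ✓
(demo, rehearsal): demo contains rehearsal ✓
(demo, reindex): demo contains reindex ✓
(deploy, reindex): deploy contains reindex ✓
(load_test, planning): load_test contains planning ✓
(load_test, reindex): load_test contains reindex ✓
(planning, reindex): planning contains reindex ✓
(rehearsal, reindex): rehearsal contains reindex ✓
(triage, qa_pass): triage contains qa_pass ✓
Count: 10.

10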